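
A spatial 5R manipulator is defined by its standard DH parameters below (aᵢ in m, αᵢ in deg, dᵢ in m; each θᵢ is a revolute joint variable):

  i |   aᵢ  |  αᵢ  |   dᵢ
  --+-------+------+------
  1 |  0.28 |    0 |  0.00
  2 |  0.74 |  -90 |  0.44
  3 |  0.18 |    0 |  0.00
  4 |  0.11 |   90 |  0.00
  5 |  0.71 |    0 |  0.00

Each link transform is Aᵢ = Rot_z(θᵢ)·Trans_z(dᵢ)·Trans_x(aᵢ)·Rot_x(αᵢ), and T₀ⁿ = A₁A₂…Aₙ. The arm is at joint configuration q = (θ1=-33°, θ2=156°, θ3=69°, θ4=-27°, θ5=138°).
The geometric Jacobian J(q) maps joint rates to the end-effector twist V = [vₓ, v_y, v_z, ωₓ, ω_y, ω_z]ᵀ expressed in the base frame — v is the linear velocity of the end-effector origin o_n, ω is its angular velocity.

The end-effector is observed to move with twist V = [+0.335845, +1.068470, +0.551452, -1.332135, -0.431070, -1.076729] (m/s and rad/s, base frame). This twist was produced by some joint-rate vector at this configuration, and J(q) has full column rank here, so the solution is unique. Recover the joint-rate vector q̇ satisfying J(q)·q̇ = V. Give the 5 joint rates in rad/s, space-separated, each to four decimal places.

-0.6070 -0.8740 0.6370 0.7150 0.5440

o_n = [-0.4327, 0.0032, 0.5514]
J₁: ẑ×o_n = [-0.0032, -0.4327, 0.0000], ω = ẑ
J2: z=[0.0000, 0.0000, 1.0000] o=[0.2348, -0.1525, 0.0000] → [-0.1557, -0.6676, 0.0000, 0.0000, 0.0000, 1.0000]
J3: z=[-0.8387, -0.5446, 0.0000] o=[-0.1682, 0.4681, 0.4400] → [-0.0607, 0.0934, 0.2459, -0.8387, -0.5446, 0.0000]
J4: z=[-0.8387, -0.5446, 0.0000] o=[-0.2033, 0.5222, 0.2720] → [-0.1522, 0.2344, 0.3104, -0.8387, -0.5446, 0.0000]
J5: z=[-0.3644, 0.5612, 0.7431] o=[-0.2479, 0.5908, 0.1984] → [0.6348, -0.0087, 0.3179, -0.3644, 0.5612, 0.7431]
q̇ = J⁺·V = [-0.6070, -0.8740, 0.6370, 0.7150, 0.5440]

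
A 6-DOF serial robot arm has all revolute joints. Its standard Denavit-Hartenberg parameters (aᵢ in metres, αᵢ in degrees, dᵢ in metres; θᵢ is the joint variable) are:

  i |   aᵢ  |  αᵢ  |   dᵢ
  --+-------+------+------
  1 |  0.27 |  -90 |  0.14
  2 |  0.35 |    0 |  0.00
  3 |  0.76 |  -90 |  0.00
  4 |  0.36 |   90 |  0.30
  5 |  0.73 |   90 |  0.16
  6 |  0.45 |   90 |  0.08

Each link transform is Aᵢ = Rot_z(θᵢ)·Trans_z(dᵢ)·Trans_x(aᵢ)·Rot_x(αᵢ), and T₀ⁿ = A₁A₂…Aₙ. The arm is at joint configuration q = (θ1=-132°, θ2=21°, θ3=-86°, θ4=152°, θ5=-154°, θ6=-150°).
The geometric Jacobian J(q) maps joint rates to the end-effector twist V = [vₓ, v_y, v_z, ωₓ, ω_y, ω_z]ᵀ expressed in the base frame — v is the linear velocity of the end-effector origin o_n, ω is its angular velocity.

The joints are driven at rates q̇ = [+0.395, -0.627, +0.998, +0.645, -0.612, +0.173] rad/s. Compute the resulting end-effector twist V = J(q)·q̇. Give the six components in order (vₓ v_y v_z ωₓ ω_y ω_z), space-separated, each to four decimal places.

0.1051 -0.7249 0.0027 0.2806 -1.1036 -0.1430

o_n = [-0.6999, -0.8497, 0.5663]
J₁: ẑ×o_n = [0.8497, -0.6999, 0.0000], ω = ẑ
J2: z=[0.7431, -0.6691, 0.0000] o=[-0.1807, -0.2006, 0.1400] → [-0.2853, -0.3168, -0.8298, 0.7431, -0.6691, 0.0000]
J3: z=[0.7431, -0.6691, 0.0000] o=[-0.3993, -0.4435, 0.0146] → [-0.3692, -0.4100, -0.5030, 0.7431, -0.6691, 0.0000]
J4: z=[-0.6064, -0.6735, -0.4226] o=[-0.6142, -0.6822, 0.7034] → [0.0215, -0.0469, 0.0439, -0.6064, -0.6735, -0.4226]
J5: z=[-0.7889, 0.4434, 0.4255] o=[-0.8319, -0.6713, 0.2885] → [0.1991, 0.2753, 0.0822, -0.7889, 0.4434, 0.4255]
J6: z=[-0.5016, -0.8646, -0.0291] o=[-0.6989, -0.7729, 1.0169] → [0.3873, -0.2260, 0.0377, -0.5016, -0.8646, -0.0291]
V = J·q̇ = [0.1051, -0.7249, 0.0027, 0.2806, -1.1036, -0.1430]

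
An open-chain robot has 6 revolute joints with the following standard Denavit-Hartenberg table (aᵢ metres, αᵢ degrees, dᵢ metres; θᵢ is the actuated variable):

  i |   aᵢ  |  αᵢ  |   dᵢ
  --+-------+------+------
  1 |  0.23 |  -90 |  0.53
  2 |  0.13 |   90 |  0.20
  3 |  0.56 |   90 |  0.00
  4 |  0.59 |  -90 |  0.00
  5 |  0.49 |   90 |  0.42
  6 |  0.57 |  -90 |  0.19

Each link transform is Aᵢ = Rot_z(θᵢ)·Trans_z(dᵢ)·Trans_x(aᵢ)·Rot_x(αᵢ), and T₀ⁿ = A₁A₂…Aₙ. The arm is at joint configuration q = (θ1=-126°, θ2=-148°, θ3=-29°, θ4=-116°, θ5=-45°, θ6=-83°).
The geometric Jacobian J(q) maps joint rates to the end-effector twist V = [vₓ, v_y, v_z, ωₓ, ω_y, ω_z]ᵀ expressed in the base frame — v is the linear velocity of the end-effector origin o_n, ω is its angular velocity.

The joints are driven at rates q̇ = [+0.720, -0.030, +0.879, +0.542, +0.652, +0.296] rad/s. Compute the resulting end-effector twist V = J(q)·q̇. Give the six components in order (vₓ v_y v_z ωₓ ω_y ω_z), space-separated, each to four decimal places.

0.1828 -0.1716 0.9384 -0.4644 1.0888 0.1785

o_n = [-0.6276, -0.3695, 1.0833]
J₁: ẑ×o_n = [0.3695, -0.6276, 0.0000], ω = ẑ
J2: z=[0.8090, -0.5878, 0.0000] o=[-0.1352, -0.1861, 0.5300] → [-0.3252, -0.4476, -0.4378, 0.8090, -0.5878, 0.0000]
J3: z=[0.3115, 0.4287, -0.8480] o=[0.0914, -0.2144, 0.5989] → [0.0762, 0.4589, 0.2600, 0.3115, 0.4287, -0.8480]
J4: z=[-0.9492, 0.1815, -0.2569] o=[0.1159, 0.2812, 0.8584] → [-0.1264, 0.4044, 0.7525, -0.9492, 0.1815, -0.2569]
J5: z=[-0.0972, 0.6075, 0.7883] o=[-0.0606, -0.1751, 1.1883] → [0.0895, -0.4572, 0.3634, -0.0972, 0.6075, 0.7883]
J6: z=[-0.4597, 0.6751, -0.5770] o=[-0.5339, -0.1250, 1.6241] → [-0.5062, -0.1946, 0.1756, -0.4597, 0.6751, -0.5770]
V = J·q̇ = [0.1828, -0.1716, 0.9384, -0.4644, 1.0888, 0.1785]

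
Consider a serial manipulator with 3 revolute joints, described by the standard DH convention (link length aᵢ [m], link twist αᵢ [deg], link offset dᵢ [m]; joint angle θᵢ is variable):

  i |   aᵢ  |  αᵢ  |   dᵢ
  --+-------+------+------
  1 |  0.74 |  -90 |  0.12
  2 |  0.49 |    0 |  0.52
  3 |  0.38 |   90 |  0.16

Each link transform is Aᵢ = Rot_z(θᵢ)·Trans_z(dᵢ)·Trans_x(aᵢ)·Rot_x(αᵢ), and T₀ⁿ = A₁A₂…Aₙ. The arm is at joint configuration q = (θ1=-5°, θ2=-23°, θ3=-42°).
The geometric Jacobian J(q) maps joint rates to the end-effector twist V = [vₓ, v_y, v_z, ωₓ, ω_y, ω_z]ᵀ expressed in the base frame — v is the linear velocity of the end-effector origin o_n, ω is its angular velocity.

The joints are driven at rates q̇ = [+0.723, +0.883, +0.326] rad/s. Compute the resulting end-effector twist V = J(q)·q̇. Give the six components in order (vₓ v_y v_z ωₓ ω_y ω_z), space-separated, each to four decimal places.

o_n = [1.4058, 0.5596, 0.6559]
J₁: ẑ×o_n = [-0.5596, 1.4058, 0.0000], ω = ẑ
J2: z=[0.0872, 0.9962, 0.0000] o=[0.7372, -0.0645, 0.1200] → [0.5338, -0.0467, -0.6116, 0.0872, 0.9962, 0.0000]
J3: z=[0.0872, 0.9962, 0.0000] o=[1.2318, 0.4142, 0.3115] → [0.3431, -0.0300, -0.1606, 0.0872, 0.9962, 0.0000]
V = J·q̇ = [0.1786, 0.9653, -0.5924, 0.1054, 1.2044, 0.7230]

0.1786 0.9653 -0.5924 0.1054 1.2044 0.7230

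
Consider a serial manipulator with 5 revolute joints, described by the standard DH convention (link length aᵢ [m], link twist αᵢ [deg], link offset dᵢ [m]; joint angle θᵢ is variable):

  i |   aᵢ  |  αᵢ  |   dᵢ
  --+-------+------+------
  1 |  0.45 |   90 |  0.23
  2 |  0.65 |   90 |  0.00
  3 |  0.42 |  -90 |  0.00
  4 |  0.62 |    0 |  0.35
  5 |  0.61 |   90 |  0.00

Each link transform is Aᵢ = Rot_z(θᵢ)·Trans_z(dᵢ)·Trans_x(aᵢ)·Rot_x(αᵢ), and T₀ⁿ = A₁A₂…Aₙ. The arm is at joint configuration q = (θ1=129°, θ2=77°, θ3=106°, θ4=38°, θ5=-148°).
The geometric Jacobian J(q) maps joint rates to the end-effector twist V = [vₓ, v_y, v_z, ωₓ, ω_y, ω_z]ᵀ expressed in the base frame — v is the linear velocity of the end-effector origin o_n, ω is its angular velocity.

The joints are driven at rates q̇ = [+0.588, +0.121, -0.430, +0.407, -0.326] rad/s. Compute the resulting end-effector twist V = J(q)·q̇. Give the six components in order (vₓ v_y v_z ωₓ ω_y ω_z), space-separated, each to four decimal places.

-0.3431 -0.0011 0.3375 0.3514 -0.2771 0.6089

o_n = [0.0302, 0.8785, 0.3045]
J₁: ẑ×o_n = [-0.8785, 0.0302, 0.0000], ω = ẑ
J2: z=[0.7771, 0.6293, 0.0000] o=[-0.2832, 0.3497, 0.2300] → [0.0469, -0.0579, 0.2137, 0.7771, 0.6293, 0.0000]
J3: z=[-0.6132, 0.7572, -0.2250] o=[-0.3752, 0.4633, 0.8633] → [-0.3298, -0.4339, -0.5616, -0.6132, 0.7572, -0.2250]
J4: z=[-0.0781, -0.3415, -0.9366] o=[-0.0451, 0.6972, 0.7505] → [0.3222, -0.1054, 0.0115, -0.0781, -0.3415, -0.9366]
J5: z=[-0.0781, -0.3415, -0.9366] o=[0.5457, 0.5606, 0.3774] → [0.3226, 0.4771, -0.2009, -0.0781, -0.3415, -0.9366]
V = J·q̇ = [-0.3431, -0.0011, 0.3375, 0.3514, -0.2771, 0.6089]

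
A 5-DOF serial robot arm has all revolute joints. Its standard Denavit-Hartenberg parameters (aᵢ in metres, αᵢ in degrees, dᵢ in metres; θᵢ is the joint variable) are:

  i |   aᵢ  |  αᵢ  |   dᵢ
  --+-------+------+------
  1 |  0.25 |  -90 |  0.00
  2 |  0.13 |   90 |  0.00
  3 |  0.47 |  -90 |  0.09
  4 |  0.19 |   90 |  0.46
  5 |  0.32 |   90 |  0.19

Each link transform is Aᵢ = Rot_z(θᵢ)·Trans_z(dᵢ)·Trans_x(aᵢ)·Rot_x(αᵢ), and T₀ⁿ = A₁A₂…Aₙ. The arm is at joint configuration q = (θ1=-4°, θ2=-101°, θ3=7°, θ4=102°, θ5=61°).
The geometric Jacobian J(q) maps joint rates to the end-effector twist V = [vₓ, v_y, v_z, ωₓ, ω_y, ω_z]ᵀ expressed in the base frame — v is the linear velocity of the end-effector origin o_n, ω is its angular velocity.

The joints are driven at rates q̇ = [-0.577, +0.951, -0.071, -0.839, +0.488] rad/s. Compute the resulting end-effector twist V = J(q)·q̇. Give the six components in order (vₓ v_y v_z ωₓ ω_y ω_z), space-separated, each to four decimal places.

o_n = [0.4688, 0.7747, 0.6630]
J₁: ẑ×o_n = [-0.7747, 0.4688, 0.0000], ω = ẑ
J2: z=[0.0698, 0.9976, 0.0000] o=[0.2494, -0.0174, 0.0000] → [0.6614, -0.0462, -0.1636, 0.0698, 0.9976, 0.0000]
J3: z=[-0.9792, 0.0685, -0.1908] o=[0.2246, -0.0157, 0.1276] → [0.1875, 0.4777, -0.7907, -0.9792, 0.0685, -0.1908]
J4: z=[0.0924, 0.9885, -0.1196] o=[0.0517, 0.0538, 0.5684] → [0.1798, -0.0586, -0.3456, 0.0924, 0.9885, -0.1196]
J5: z=[0.0271, 0.1176, 0.9927] o=[0.2834, 0.4905, 0.5103] → [-0.2642, 0.1799, -0.0141, 0.0271, 0.1176, 0.9927]
V = J·q̇ = [0.7829, -0.2114, 0.1837, 0.0715, 0.1719, 0.0214]

0.7829 -0.2114 0.1837 0.0715 0.1719 0.0214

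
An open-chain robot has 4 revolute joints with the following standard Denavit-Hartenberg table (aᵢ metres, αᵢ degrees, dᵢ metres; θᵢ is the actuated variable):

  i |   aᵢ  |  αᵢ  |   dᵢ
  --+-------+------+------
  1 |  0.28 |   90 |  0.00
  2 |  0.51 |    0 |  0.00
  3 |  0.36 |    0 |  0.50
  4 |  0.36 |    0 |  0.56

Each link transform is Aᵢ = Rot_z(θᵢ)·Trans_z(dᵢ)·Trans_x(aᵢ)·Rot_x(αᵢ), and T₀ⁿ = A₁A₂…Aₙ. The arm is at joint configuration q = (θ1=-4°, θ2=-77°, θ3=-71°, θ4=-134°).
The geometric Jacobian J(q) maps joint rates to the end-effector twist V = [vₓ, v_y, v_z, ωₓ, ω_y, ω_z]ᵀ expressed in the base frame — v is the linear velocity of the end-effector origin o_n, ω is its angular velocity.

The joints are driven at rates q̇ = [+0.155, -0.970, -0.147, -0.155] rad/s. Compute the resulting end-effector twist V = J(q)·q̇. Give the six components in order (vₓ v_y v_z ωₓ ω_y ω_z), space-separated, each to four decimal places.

o_n = [0.0899, -1.0689, -0.3356]
J₁: ẑ×o_n = [1.0689, 0.0899, -0.0000], ω = ẑ
J2: z=[-0.0698, -0.9976, 0.0000] o=[0.2793, -0.0195, 0.0000] → [0.3347, -0.0234, -0.1157, -0.0698, -0.9976, 0.0000]
J3: z=[-0.0698, -0.9976, 0.0000] o=[0.3938, -0.0275, -0.4969] → [-0.1610, 0.0113, -0.2304, -0.0698, -0.9976, 0.0000]
J4: z=[-0.0698, -0.9976, 0.0000] o=[0.0543, -0.5050, -0.6877] → [-0.3513, 0.0246, 0.0748, -0.0698, -0.9976, 0.0000]
V = J·q̇ = [-0.0809, 0.0312, 0.1345, 0.0887, 1.2689, 0.1550]

-0.0809 0.0312 0.1345 0.0887 1.2689 0.1550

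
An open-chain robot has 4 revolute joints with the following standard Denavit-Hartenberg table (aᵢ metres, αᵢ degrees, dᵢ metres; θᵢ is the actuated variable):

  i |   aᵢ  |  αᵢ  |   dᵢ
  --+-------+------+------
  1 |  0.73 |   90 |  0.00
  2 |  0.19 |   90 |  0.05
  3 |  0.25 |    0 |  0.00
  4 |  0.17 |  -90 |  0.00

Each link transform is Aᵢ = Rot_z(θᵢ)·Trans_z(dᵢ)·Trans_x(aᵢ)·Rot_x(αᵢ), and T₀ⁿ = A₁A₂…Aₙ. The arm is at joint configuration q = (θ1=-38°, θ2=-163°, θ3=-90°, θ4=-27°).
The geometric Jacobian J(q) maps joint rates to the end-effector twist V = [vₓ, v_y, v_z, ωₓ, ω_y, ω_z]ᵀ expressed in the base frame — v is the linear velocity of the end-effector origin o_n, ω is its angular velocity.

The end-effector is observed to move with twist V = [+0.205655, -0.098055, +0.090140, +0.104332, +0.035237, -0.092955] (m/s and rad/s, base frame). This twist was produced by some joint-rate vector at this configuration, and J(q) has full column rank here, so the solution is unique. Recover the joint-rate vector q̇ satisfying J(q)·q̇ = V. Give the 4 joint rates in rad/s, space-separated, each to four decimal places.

o_n = [0.7066, -0.1060, -0.0330]
J₁: ẑ×o_n = [0.1060, 0.7066, -0.0000], ω = ẑ
J2: z=[-0.6157, -0.7880, 0.0000] o=[0.5752, -0.4494, 0.0000] → [0.0260, -0.0203, -0.1079, -0.6157, -0.7880, 0.0000]
J3: z=[-0.2304, 0.1800, 0.9563] o=[0.4013, -0.3770, -0.0556] → [-0.2550, 0.2972, -0.1174, -0.2304, 0.1800, 0.9563]
J4: z=[-0.2304, 0.1800, 0.9563] o=[0.5552, -0.1800, -0.0556] → [-0.0666, 0.1500, -0.0443, -0.2304, 0.1800, 0.9563]
q̇ = J⁺·V = [0.1050, -0.0920, -0.9720, 0.7650]

0.1050 -0.0920 -0.9720 0.7650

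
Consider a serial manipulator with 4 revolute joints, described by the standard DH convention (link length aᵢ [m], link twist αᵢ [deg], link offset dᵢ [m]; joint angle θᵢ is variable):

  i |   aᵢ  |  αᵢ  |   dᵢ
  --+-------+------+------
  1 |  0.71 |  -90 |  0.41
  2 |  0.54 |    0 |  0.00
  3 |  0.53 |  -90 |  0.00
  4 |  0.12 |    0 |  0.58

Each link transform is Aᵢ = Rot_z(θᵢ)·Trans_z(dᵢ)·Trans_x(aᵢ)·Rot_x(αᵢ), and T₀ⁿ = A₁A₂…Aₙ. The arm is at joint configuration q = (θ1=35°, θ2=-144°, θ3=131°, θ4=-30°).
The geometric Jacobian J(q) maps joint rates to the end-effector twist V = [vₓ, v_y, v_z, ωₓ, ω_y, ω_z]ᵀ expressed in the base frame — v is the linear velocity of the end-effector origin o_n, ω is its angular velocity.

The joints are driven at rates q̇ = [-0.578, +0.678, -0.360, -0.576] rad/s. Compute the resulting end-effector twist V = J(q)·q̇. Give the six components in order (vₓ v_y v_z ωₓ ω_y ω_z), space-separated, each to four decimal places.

o_n = [0.8022, 0.6349, 0.3049]
J₁: ẑ×o_n = [-0.6349, 0.8022, 0.0000], ω = ẑ
J2: z=[-0.5736, 0.8192, 0.0000] o=[0.5816, 0.4072, 0.4100] → [-0.0861, -0.0603, -0.3113, -0.5736, 0.8192, 0.0000]
J3: z=[-0.5736, 0.8192, 0.0000] o=[0.2237, 0.1567, 0.7274] → [-0.3461, -0.2424, -0.7481, -0.5736, 0.8192, 0.0000]
J4: z=[0.1843, 0.1290, -0.9744] o=[0.6468, 0.4529, 0.8466] → [0.1075, -0.0516, 0.0135, 0.1843, 0.1290, -0.9744]
V = J·q̇ = [0.3713, -0.3876, 0.0505, -0.2885, 0.1862, -0.0168]

0.3713 -0.3876 0.0505 -0.2885 0.1862 -0.0168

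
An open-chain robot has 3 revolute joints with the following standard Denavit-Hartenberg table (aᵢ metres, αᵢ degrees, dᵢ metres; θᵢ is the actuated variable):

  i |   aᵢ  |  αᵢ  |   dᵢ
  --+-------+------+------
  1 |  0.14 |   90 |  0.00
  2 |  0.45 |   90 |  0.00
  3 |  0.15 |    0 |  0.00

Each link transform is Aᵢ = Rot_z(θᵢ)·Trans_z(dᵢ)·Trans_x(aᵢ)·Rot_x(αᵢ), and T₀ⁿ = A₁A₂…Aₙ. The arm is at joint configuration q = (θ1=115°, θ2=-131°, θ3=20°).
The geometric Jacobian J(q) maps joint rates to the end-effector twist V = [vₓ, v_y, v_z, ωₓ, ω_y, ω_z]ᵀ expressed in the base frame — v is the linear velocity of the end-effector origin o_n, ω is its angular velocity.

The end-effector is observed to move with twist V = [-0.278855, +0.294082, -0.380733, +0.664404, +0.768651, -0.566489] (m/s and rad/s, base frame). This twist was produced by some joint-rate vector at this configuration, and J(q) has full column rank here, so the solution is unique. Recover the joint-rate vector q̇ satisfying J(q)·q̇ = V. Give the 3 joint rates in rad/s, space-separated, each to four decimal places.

o_n = [0.1512, -0.2028, -0.4460]
J₁: ẑ×o_n = [0.2028, 0.1512, -0.0000], ω = ẑ
J2: z=[0.9063, 0.4226, 0.0000] o=[-0.0592, 0.1269, 0.0000] → [-0.1885, 0.4042, -0.3877, 0.9063, 0.4226, 0.0000]
J3: z=[0.3190, -0.6840, 0.6561] o=[0.0656, -0.1407, -0.3396] → [0.1135, 0.0901, 0.0387, 0.3190, -0.6840, 0.6561]
q̇ = J⁺·V = [-0.2050, 0.9270, -0.5510]

-0.2050 0.9270 -0.5510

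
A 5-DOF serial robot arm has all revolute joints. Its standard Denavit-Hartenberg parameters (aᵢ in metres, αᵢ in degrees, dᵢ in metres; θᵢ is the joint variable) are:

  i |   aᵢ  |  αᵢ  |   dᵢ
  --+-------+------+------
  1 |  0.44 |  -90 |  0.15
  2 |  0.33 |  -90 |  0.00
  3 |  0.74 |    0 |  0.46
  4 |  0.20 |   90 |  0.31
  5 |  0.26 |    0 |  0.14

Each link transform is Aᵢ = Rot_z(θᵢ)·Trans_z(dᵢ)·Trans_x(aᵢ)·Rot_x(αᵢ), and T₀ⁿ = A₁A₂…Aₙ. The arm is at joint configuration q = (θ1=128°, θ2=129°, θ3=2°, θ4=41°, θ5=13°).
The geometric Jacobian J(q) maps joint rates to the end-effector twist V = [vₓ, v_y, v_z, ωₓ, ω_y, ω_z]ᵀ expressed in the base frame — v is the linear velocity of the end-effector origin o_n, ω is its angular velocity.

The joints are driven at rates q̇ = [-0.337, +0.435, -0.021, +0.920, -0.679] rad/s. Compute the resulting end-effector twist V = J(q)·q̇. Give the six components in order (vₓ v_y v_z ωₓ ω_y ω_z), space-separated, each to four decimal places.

o_n = [0.8887, -0.7596, -0.4917]
J₁: ẑ×o_n = [0.7596, 0.8887, -0.0000], ω = ẑ
J2: z=[-0.7880, -0.6157, 0.0000] o=[-0.2709, 0.3467, 0.1500] → [0.3951, -0.5056, 1.5857, -0.7880, -0.6157, 0.0000]
J3: z=[0.4785, -0.6124, 0.6293] o=[-0.1430, 0.1831, -0.1065] → [0.8292, 0.8336, 0.1808, 0.4785, -0.6124, 0.6293]
J4: z=[0.4785, -0.6124, 0.6293] o=[0.3839, -0.4495, -0.3917] → [0.2564, 0.3655, 0.1607, 0.4785, -0.6124, 0.6293]
J5: z=[-0.3121, -0.7885, -0.5300] o=[0.6964, -0.6279, -0.3103] → [0.0732, -0.1585, 0.1927, -0.3121, -0.7885, -0.5300]
V = J·q̇ = [0.0846, -0.0931, 0.7030, 0.2992, -0.2830, 0.5886]

0.0846 -0.0931 0.7030 0.2992 -0.2830 0.5886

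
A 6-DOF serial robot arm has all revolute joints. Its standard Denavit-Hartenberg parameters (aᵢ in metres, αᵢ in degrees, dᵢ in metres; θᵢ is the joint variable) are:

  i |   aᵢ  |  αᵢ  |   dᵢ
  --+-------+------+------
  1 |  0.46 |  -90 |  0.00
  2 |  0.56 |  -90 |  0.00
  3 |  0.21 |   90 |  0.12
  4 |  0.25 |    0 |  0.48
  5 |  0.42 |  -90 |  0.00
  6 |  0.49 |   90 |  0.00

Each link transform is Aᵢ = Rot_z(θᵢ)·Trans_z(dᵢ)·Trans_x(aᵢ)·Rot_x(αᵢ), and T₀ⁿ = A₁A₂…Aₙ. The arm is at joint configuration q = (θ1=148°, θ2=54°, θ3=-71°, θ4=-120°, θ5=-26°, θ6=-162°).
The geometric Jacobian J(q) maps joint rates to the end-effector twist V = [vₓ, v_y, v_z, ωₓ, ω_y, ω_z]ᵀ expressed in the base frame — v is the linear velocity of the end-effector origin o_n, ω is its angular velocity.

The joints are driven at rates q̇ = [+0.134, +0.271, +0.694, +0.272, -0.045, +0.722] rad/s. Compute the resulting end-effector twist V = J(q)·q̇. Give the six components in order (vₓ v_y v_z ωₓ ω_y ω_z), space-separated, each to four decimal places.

-0.2593 -0.4630 0.1213 -0.2781 -0.6831 0.1452

o_n = [-0.6108, 0.0020, 0.0391]
J₁: ẑ×o_n = [-0.0020, -0.6108, 0.0000], ω = ẑ
J2: z=[-0.5299, -0.8480, 0.0000] o=[-0.3901, 0.2438, 0.0000] → [-0.0332, 0.0207, -0.0591, -0.5299, -0.8480, 0.0000]
J3: z=[0.6861, -0.4287, -0.5878] o=[-0.6692, 0.4182, -0.4530] → [-0.4556, -0.3720, -0.2605, 0.6861, -0.4287, -0.5878]
J4: z=[0.2988, -0.5706, 0.7649] o=[-0.7262, 0.2197, -0.5789] → [-0.1861, -0.0964, 0.0008, 0.2988, -0.5706, 0.7649]
J5: z=[0.2988, -0.5706, 0.7649] o=[-0.6484, 0.1261, -0.0515] → [0.0432, 0.0017, -0.0156, 0.2988, -0.5706, 0.7649]
J6: z=[-0.9397, -0.0363, 0.3400] o=[-0.5786, 0.4707, 0.1782] → [0.1644, -0.1417, 0.4393, -0.9397, -0.0363, 0.3400]
V = J·q̇ = [-0.2593, -0.4630, 0.1213, -0.2781, -0.6831, 0.1452]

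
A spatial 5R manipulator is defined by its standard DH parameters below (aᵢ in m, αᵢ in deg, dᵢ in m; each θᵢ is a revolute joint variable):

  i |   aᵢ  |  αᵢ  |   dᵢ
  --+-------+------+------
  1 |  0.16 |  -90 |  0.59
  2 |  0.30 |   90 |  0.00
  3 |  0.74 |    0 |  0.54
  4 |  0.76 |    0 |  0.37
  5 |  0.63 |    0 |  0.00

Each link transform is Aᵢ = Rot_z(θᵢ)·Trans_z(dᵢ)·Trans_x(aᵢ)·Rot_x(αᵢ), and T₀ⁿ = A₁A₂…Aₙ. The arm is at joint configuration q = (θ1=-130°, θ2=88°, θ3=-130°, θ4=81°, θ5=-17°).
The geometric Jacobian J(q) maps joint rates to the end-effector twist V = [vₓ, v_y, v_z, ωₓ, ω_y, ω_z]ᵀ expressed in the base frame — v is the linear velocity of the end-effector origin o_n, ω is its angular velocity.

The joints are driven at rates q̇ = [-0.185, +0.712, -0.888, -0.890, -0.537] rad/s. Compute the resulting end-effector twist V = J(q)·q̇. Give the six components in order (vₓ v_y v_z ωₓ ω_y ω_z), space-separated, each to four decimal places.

o_n = [-2.0149, 0.2683, 0.0429]
J₁: ẑ×o_n = [-0.2683, -2.0149, 0.0000], ω = ẑ
J2: z=[0.7660, -0.6428, 0.0000] o=[-0.1028, -0.1226, 0.5900] → [0.3517, 0.4191, -0.9297, 0.7660, -0.6428, 0.0000]
J3: z=[-0.6424, -0.7656, 0.0349] o=[-0.1096, -0.1306, 0.2902] → [0.1754, -0.2253, -1.7149, -0.6424, -0.7656, 0.0349]
J4: z=[-0.6424, -0.7656, 0.0349] o=[-0.8800, -0.1669, 0.7844] → [0.5525, -0.5159, -1.1484, -0.6424, -0.7656, 0.0349]
J5: z=[-0.6424, -0.7656, 0.0349] o=[-1.5683, -0.0948, 0.2990] → [0.1834, -0.1801, -0.5752, -0.6424, -0.7656, 0.0349]
V = J·q̇ = [-0.4459, 1.4271, 2.1919, 2.0326, 1.3146, -0.2658]

-0.4459 1.4271 2.1919 2.0326 1.3146 -0.2658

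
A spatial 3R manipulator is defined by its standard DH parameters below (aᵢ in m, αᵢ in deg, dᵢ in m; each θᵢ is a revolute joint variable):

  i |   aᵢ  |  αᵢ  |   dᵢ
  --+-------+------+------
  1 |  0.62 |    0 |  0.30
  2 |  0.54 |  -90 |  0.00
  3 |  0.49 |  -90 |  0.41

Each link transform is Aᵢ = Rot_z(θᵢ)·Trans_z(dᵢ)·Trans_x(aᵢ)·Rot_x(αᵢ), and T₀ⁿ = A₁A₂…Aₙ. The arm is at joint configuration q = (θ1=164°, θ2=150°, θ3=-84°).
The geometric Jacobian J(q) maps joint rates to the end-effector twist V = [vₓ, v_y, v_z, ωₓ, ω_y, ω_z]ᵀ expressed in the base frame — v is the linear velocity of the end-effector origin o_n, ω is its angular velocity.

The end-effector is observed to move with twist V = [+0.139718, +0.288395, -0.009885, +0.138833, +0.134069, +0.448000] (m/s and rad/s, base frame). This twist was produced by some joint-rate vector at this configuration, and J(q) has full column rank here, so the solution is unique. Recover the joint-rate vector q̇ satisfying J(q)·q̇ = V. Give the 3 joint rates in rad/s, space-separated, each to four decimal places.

o_n = [0.1096, 0.0304, 0.7873]
J₁: ẑ×o_n = [-0.0304, 0.1096, 0.0000], ω = ẑ
J2: z=[0.0000, 0.0000, 1.0000] o=[-0.5960, 0.1709, 0.3000] → [0.1405, 0.7056, -0.0000, 0.0000, 0.0000, 1.0000]
J3: z=[0.7193, 0.6947, 0.0000] o=[-0.2209, -0.2175, 0.3000] → [0.3385, -0.3505, -0.0512, 0.7193, 0.6947, 0.0000]
q̇ = J⁺·V = [-0.0670, 0.5150, 0.1930]

-0.0670 0.5150 0.1930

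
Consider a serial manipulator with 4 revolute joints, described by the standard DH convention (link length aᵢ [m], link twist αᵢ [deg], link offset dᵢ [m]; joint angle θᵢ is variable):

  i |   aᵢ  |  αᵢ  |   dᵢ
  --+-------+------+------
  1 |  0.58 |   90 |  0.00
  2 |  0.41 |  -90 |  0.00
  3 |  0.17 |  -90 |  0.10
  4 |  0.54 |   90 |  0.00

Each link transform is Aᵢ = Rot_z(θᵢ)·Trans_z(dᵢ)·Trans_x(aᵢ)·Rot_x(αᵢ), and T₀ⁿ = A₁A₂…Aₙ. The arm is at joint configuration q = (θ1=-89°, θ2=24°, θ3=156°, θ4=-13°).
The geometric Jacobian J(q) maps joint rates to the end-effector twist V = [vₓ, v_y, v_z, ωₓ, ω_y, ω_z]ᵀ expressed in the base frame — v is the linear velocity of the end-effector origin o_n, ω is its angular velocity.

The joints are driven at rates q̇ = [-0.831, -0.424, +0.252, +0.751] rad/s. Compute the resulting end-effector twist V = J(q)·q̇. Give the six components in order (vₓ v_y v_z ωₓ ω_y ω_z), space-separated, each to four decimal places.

o_n = [0.2881, -0.2785, 0.1104]
J₁: ẑ×o_n = [0.2785, 0.2881, -0.0000], ω = ẑ
J2: z=[-0.9998, -0.0175, 0.0000] o=[0.0101, -0.5799, 0.0000] → [-0.0019, 0.1104, -0.2965, -0.9998, -0.0175, 0.0000]
J3: z=[-0.0071, 0.4067, 0.9135] o=[0.0167, -0.9544, 0.1668] → [-0.6404, 0.2475, -0.1152, -0.0071, 0.4067, 0.9135]
J4: z=[-0.9199, 0.3556, -0.1654] o=[0.0826, -0.7707, 0.1949] → [0.0514, -0.1118, -0.5258, -0.9199, 0.3556, -0.1654]
V = J·q̇ = [-0.3534, -0.3077, -0.2982, -0.2687, 0.3769, -0.7250]

-0.3534 -0.3077 -0.2982 -0.2687 0.3769 -0.7250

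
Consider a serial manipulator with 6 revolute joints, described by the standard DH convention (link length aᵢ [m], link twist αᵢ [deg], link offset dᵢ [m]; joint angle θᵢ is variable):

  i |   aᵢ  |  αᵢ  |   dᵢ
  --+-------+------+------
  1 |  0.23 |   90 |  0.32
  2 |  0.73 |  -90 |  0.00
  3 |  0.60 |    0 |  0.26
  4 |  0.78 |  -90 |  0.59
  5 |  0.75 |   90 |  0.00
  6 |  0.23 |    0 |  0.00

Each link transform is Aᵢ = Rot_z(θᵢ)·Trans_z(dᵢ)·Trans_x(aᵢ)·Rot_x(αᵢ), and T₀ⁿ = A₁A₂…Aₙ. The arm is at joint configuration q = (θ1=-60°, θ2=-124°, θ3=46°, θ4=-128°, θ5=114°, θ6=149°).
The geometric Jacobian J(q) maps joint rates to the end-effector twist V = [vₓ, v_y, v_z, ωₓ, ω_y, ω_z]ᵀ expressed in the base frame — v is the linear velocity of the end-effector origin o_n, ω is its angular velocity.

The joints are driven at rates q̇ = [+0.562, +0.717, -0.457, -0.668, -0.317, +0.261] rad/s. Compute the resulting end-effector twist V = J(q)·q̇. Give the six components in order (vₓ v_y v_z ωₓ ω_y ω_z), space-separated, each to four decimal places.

-0.0241 -1.3964 0.0474 -1.2955 0.2494 1.4832

o_n = [-0.2051, 0.1519, -0.9849]
J₁: ẑ×o_n = [-0.1519, -0.2051, 0.0000], ω = ẑ
J2: z=[-0.8660, -0.5000, 0.0000] o=[0.1150, -0.1992, 0.3200] → [0.6525, -1.1301, -0.4641, -0.8660, -0.5000, 0.0000]
J3: z=[0.4145, -0.7180, -0.5592] o=[-0.0891, 0.1543, -0.2852] → [0.5010, 0.3549, -0.0843, 0.4145, -0.7180, -0.5592]
J4: z=[0.4145, -0.7180, -0.5592] o=[0.2759, 0.3853, -0.7761] → [0.0194, 0.3555, -0.4421, 0.4145, -0.7180, -0.5592]
J5: z=[-0.1563, 0.5491, -0.8210] o=[-0.1788, -0.3719, -1.1960] → [0.5460, 0.0546, -0.0675, -0.1563, 0.5491, -0.8210]
J6: z=[-0.9876, -0.0987, 0.1220] o=[-0.1893, 0.2505, -0.7777] → [0.0325, -0.2066, 0.0958, -0.9876, -0.0987, 0.1220]
V = J·q̇ = [-0.0241, -1.3964, 0.0474, -1.2955, 0.2494, 1.4832]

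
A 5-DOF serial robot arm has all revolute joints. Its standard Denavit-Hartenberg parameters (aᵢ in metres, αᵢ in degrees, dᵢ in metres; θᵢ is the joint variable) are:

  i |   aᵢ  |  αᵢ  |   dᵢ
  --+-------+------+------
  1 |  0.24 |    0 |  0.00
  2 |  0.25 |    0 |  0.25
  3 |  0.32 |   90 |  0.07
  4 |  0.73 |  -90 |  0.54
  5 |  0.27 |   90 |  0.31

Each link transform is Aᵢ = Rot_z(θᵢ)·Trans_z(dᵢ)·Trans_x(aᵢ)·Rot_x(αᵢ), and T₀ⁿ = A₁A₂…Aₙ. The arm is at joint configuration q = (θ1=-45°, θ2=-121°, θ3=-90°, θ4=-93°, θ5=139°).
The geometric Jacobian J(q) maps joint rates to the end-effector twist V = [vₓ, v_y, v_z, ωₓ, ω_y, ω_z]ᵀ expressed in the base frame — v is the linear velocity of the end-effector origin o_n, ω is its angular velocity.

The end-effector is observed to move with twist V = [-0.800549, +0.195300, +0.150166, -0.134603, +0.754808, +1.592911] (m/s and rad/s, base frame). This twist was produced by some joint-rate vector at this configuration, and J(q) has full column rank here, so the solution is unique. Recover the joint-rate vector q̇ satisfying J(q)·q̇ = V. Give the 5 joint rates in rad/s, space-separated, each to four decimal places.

0.4740 0.7390 0.4200 0.0520 0.7660

o_n = [0.1336, 0.4418, -0.2217]
J₁: ẑ×o_n = [-0.4418, 0.1336, 0.0000], ω = ẑ
J2: z=[0.0000, 0.0000, 1.0000] o=[0.1697, -0.1697, 0.0000] → [-0.6115, -0.0361, 0.0000, 0.0000, 0.0000, 1.0000]
J3: z=[0.0000, 0.0000, 1.0000] o=[-0.0729, -0.2302, 0.2500] → [-0.6719, 0.2064, 0.0000, 0.0000, 0.0000, 1.0000]
J4: z=[0.9703, 0.2419, 0.0000] o=[-0.1503, 0.0803, 0.3200] → [-0.1311, 0.5256, 0.2820, 0.9703, 0.2419, 0.0000]
J5: z=[-0.2416, 0.9690, -0.0523] o=[0.3829, 0.1739, -0.4090] → [0.1955, 0.0583, 0.1769, -0.2416, 0.9690, -0.0523]
q̇ = J⁺·V = [0.4740, 0.7390, 0.4200, 0.0520, 0.7660]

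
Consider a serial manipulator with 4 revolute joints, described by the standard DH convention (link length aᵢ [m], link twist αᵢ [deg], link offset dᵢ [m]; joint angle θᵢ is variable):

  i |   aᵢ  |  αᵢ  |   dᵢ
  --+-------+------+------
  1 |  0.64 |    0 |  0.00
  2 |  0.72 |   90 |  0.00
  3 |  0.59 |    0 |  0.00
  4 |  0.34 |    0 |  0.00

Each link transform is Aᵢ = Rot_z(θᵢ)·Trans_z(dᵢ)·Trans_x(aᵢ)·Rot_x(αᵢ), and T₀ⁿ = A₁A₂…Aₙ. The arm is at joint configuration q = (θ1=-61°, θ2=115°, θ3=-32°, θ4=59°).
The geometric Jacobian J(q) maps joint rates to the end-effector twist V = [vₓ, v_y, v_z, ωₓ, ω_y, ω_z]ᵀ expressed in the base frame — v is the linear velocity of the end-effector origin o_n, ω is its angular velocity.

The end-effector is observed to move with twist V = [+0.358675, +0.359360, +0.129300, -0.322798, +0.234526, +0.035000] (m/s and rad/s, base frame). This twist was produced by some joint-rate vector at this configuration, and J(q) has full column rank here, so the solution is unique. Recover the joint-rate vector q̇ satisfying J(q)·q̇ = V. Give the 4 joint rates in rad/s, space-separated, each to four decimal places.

o_n = [1.2056, 0.6726, -0.1583]
J₁: ẑ×o_n = [-0.6726, 1.2056, 0.0000], ω = ẑ
J2: z=[0.0000, 0.0000, 1.0000] o=[0.3103, -0.5598, 0.0000] → [-1.2324, 0.8954, 0.0000, 0.0000, 0.0000, 1.0000]
J3: z=[0.8090, -0.5878, 0.0000] o=[0.7335, 0.0227, 0.0000] → [0.0930, 0.1281, 0.8033, 0.8090, -0.5878, 0.0000]
J4: z=[0.8090, -0.5878, 0.0000] o=[1.0276, 0.4275, -0.3127] → [-0.0907, -0.1249, 0.3029, 0.8090, -0.5878, 0.0000]
q̇ = J⁺·V = [0.4890, -0.4540, 0.5000, -0.8990]

0.4890 -0.4540 0.5000 -0.8990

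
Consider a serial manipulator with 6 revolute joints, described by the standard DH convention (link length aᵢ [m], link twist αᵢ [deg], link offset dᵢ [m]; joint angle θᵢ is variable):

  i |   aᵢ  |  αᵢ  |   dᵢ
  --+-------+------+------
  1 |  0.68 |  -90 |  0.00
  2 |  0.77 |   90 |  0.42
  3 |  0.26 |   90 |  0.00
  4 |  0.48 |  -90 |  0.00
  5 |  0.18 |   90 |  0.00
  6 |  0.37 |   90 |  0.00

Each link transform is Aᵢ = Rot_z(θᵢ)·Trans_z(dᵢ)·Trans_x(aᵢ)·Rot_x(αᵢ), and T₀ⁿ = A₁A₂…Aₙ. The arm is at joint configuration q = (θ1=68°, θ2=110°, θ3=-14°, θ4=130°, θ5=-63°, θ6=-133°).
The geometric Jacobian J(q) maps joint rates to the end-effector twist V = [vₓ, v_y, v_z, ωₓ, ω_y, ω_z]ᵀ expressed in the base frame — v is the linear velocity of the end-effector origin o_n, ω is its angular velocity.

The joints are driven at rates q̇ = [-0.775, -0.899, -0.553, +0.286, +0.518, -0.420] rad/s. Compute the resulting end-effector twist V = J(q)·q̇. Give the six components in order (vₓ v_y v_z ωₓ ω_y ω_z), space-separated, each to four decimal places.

o_n = [-0.0935, 0.9405, -1.0789]
J₁: ẑ×o_n = [-0.9405, -0.0935, 0.0000], ω = ẑ
J2: z=[-0.9272, 0.3746, 0.0000] o=[0.2547, 0.6305, 0.0000] → [-0.4041, -1.0003, -0.1570, -0.9272, 0.3746, 0.0000]
J3: z=[0.3520, 0.8713, -0.3420] o=[-0.2333, 0.5436, -0.7236] → [-0.1738, 0.0773, 0.0179, 0.3520, 0.8713, -0.3420]
J4: z=[0.9306, -0.2868, 0.2273] o=[-0.2073, 0.4401, -0.9606] → [-0.0799, 0.1359, 0.4983, 0.9306, -0.2868, 0.2273]
J5: z=[-0.3029, -0.2549, 0.9183] o=[-0.1088, 0.8833, -0.8051] → [0.0173, -0.0689, -0.0134, -0.3029, -0.2549, 0.9183]
J6: z=[0.2395, -0.9530, -0.1855] o=[0.0573, 0.9128, -0.7421] → [0.3260, 0.1086, -0.1371, 0.2395, -0.9530, -0.1855]
V = J·q̇ = [1.0375, 0.8866, 0.3244, 0.6476, -0.6324, 0.0328]

1.0375 0.8866 0.3244 0.6476 -0.6324 0.0328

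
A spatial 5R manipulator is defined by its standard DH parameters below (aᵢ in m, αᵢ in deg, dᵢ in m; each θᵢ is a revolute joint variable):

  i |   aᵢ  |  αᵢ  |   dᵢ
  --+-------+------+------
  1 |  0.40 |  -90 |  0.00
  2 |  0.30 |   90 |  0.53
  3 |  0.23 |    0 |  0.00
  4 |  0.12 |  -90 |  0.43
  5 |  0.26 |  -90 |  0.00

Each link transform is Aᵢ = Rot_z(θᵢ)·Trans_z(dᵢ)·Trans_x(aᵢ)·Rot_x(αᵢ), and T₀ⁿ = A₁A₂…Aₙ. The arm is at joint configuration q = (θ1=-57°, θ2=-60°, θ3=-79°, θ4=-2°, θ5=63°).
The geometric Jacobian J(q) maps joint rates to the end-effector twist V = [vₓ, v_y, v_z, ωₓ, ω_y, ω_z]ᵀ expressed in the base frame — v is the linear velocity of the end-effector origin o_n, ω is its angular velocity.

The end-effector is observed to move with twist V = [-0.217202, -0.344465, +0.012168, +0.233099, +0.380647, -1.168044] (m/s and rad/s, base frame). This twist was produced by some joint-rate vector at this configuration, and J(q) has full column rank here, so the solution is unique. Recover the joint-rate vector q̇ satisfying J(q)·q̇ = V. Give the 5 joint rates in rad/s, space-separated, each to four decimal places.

o_n = [0.2861, -0.3136, 0.4292]
J₁: ẑ×o_n = [0.3136, 0.2861, -0.0000], ω = ẑ
J2: z=[0.8387, 0.5446, 0.0000] o=[0.2179, -0.3355, 0.0000] → [0.2338, -0.3600, -0.0188, 0.8387, 0.5446, 0.0000]
J3: z=[-0.4717, 0.7263, 0.5000] o=[0.7440, -0.1726, 0.2598] → [0.1935, -0.1491, 0.3991, -0.4717, 0.7263, 0.5000]
J4: z=[-0.4717, 0.7263, 0.5000] o=[0.5666, -0.3140, 0.2978] → [0.0953, -0.0783, 0.2036, -0.4717, 0.7263, 0.5000]
J5: z=[0.4002, -0.3290, 0.8554] o=[0.2695, -0.0741, 0.5291] → [0.2377, 0.0541, -0.0904, 0.4002, -0.3290, 0.8554]
q̇ = J⁺·V = [-0.4830, 0.5120, -0.0280, -0.1480, -0.6980]

-0.4830 0.5120 -0.0280 -0.1480 -0.6980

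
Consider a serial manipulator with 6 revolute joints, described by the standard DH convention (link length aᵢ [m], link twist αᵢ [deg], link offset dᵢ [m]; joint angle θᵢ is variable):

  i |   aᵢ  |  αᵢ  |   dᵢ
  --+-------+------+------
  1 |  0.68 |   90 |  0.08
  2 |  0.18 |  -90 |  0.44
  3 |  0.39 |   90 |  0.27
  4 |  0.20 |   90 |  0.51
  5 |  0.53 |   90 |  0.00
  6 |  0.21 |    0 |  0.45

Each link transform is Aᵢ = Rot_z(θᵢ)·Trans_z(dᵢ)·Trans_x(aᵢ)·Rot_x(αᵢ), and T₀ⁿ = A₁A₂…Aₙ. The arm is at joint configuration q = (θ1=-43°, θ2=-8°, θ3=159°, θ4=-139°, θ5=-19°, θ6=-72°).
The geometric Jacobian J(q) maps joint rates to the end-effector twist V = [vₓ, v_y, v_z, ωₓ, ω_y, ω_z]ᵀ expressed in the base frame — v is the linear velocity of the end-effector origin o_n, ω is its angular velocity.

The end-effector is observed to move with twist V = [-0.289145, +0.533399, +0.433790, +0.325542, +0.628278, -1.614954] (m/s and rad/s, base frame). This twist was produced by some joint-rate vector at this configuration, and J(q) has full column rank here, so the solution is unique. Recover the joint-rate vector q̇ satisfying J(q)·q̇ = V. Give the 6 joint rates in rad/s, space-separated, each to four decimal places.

0.1690 0.4350 -0.9940 0.2960 -0.8290 -0.8120

o_n = [0.1765, -0.8781, -0.2144]
J₁: ẑ×o_n = [0.8781, 0.1765, -0.0000], ω = ẑ
J2: z=[-0.6820, -0.7314, 0.0000] o=[0.4973, -0.4638, 0.0800] → [0.2153, -0.2008, 0.0480, -0.6820, -0.7314, 0.0000]
J3: z=[0.1018, -0.0949, 0.9903] o=[0.3276, -0.9071, 0.0549] → [-0.0032, -0.1222, -0.0114, 0.1018, -0.0949, 0.9903]
J4: z=[0.8962, 0.4407, -0.0499] o=[0.1867, -0.5846, 0.3730] → [-0.2735, 0.5269, -0.2585, 0.8962, 0.4407, -0.0499]
J5: z=[0.3601, -0.6572, 0.6621] o=[0.6956, -0.4821, 0.1980] → [0.5332, -0.1952, -0.4837, 0.3601, -0.6572, 0.6621]
J6: z=[-0.9318, -0.2177, 0.2906] o=[0.6708, -0.8646, -0.1681] → [0.0140, -0.1868, -0.0950, -0.9318, -0.2177, 0.2906]
q̇ = J⁺·V = [0.1690, 0.4350, -0.9940, 0.2960, -0.8290, -0.8120]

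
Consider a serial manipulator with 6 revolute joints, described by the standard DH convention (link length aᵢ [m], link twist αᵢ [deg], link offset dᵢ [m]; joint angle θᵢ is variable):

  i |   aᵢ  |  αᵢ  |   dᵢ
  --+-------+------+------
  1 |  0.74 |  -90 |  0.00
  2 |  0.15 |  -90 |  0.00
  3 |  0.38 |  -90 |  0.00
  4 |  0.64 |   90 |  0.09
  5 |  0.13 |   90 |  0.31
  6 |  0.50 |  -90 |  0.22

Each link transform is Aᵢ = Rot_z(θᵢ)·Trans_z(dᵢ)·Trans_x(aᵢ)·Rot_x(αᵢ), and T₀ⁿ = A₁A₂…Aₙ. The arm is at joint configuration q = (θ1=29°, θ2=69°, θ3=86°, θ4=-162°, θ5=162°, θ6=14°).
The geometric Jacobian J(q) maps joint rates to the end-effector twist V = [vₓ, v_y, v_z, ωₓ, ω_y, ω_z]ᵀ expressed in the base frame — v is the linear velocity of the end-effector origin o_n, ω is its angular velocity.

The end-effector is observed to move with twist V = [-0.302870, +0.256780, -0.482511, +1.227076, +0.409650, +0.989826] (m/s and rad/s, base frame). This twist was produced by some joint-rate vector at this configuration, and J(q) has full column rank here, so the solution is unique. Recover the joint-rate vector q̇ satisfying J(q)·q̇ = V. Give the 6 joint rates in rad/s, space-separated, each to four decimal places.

o_n = [0.9271, 0.3267, 0.4405]
J₁: ẑ×o_n = [-0.3267, 0.9271, 0.0000], ω = ẑ
J2: z=[-0.4848, 0.8746, 0.0000] o=[0.6472, 0.3588, 0.0000] → [0.3853, 0.2136, -0.2292, -0.4848, 0.8746, 0.0000]
J3: z=[-0.8165, -0.4526, -0.3584] o=[0.6942, 0.3848, -0.1400] → [-0.2836, 0.3906, 0.1528, -0.8165, -0.4526, -0.3584]
J4: z=[-0.2789, -0.2343, 0.9313] o=[0.8863, 0.0579, -0.1648] → [-0.3922, 0.2068, -0.0654, -0.2789, -0.2343, 0.9313]
J5: z=[0.6204, 0.6963, 0.3610] o=[0.3921, 0.4710, -0.1122] → [0.4369, -0.1497, -0.4620, 0.6204, 0.6963, 0.3610]
J6: z=[-0.4917, -0.0132, 0.8706] o=[0.6638, 0.5935, 0.0431] → [0.2271, 0.4246, 0.1347, -0.4917, -0.0132, 0.8706]
q̇ = J⁺·V = [0.9320, -0.2390, -0.4490, 0.3960, 0.7140, -0.8380]

0.9320 -0.2390 -0.4490 0.3960 0.7140 -0.8380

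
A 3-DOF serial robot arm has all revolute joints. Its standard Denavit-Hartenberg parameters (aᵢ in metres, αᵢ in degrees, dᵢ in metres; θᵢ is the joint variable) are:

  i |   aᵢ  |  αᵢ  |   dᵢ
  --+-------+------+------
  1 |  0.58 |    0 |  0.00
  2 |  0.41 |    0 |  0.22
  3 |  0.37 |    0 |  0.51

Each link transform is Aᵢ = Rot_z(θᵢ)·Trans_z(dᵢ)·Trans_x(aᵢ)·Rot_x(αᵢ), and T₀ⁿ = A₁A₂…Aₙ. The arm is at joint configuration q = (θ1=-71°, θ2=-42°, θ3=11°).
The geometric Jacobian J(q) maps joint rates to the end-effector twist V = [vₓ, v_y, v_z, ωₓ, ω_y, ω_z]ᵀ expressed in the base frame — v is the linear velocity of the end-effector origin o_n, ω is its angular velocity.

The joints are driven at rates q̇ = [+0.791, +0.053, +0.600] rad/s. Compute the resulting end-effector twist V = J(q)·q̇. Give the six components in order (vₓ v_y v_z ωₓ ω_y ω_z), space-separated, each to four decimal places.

1.2749 -0.0969 0.0000 0.0000 0.0000 1.4440

o_n = [-0.0483, -1.2877, 0.7300]
J₁: ẑ×o_n = [1.2877, -0.0483, 0.0000], ω = ẑ
J2: z=[0.0000, 0.0000, 1.0000] o=[0.1888, -0.5484, 0.0000] → [0.7393, -0.2371, 0.0000, 0.0000, 0.0000, 1.0000]
J3: z=[0.0000, 0.0000, 1.0000] o=[0.0286, -0.9258, 0.2200] → [0.3619, -0.0769, 0.0000, 0.0000, 0.0000, 1.0000]
V = J·q̇ = [1.2749, -0.0969, 0.0000, 0.0000, 0.0000, 1.4440]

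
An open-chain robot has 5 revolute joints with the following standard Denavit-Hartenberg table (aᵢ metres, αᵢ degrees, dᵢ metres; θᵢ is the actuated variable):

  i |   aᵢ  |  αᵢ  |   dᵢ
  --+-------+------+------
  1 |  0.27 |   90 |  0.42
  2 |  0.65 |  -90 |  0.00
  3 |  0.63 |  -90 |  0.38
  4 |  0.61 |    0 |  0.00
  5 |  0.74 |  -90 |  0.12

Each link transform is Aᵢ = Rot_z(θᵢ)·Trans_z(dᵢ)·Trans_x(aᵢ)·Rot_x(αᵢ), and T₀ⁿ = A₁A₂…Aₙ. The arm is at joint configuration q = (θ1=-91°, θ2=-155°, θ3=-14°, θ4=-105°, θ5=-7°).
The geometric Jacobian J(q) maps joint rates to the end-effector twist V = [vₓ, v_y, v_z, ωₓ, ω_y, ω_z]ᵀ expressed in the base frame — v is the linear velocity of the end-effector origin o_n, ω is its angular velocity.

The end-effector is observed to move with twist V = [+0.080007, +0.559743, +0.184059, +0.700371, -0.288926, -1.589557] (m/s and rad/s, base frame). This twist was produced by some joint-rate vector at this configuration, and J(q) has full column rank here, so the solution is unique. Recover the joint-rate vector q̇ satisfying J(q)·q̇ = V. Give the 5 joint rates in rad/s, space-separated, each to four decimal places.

-0.8480 -0.4540 0.7890 -0.6740 0.9330

o_n = [0.0661, -0.1839, -1.4471]
J₁: ẑ×o_n = [0.1839, 0.0661, -0.0000], ω = ẑ
J2: z=[-0.9998, 0.0175, 0.0000] o=[-0.0047, -0.2700, 0.4200] → [-0.0326, -1.8669, -0.0872, -0.9998, 0.0175, 0.0000]
J3: z=[-0.0074, -0.4226, -0.9063] o=[0.0056, 0.3191, 0.1453] → [0.2170, -0.0666, 0.0293, -0.0074, -0.4226, -0.9063]
J4: z=[0.9740, 0.2023, -0.1022] o=[-0.1400, 0.7151, -0.4574] → [-0.2921, 0.9429, -0.9173, 0.9740, 0.2023, -0.1022]
J5: z=[0.9740, 0.2023, -0.1022] o=[-0.1085, 0.3266, -0.9267] → [-0.1575, 0.4890, -0.5326, 0.9740, 0.2023, -0.1022]
q̇ = J⁺·V = [-0.8480, -0.4540, 0.7890, -0.6740, 0.9330]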